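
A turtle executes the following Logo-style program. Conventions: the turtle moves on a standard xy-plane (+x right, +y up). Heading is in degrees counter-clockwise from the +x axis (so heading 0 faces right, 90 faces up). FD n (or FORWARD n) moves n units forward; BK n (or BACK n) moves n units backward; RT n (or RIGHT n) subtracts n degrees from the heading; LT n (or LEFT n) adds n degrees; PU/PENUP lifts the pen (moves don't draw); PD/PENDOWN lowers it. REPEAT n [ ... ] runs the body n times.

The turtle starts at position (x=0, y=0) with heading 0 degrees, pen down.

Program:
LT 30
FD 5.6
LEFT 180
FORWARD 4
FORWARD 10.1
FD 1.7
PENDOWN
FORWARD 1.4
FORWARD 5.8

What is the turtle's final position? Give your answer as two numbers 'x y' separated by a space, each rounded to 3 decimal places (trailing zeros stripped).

Answer: -15.069 -8.7

Derivation:
Executing turtle program step by step:
Start: pos=(0,0), heading=0, pen down
LT 30: heading 0 -> 30
FD 5.6: (0,0) -> (4.85,2.8) [heading=30, draw]
LT 180: heading 30 -> 210
FD 4: (4.85,2.8) -> (1.386,0.8) [heading=210, draw]
FD 10.1: (1.386,0.8) -> (-7.361,-4.25) [heading=210, draw]
FD 1.7: (-7.361,-4.25) -> (-8.833,-5.1) [heading=210, draw]
PD: pen down
FD 1.4: (-8.833,-5.1) -> (-10.046,-5.8) [heading=210, draw]
FD 5.8: (-10.046,-5.8) -> (-15.069,-8.7) [heading=210, draw]
Final: pos=(-15.069,-8.7), heading=210, 6 segment(s) drawn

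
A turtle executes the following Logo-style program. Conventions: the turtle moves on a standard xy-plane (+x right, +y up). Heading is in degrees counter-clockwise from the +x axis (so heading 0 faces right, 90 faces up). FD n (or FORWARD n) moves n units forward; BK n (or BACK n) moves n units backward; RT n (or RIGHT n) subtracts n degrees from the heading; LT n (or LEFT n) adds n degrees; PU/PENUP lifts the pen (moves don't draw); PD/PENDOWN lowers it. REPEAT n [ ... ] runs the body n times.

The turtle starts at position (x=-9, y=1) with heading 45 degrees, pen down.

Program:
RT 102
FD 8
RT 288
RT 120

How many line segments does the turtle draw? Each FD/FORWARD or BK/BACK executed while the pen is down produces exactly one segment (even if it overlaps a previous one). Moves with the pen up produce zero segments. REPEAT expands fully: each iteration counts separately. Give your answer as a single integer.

Answer: 1

Derivation:
Executing turtle program step by step:
Start: pos=(-9,1), heading=45, pen down
RT 102: heading 45 -> 303
FD 8: (-9,1) -> (-4.643,-5.709) [heading=303, draw]
RT 288: heading 303 -> 15
RT 120: heading 15 -> 255
Final: pos=(-4.643,-5.709), heading=255, 1 segment(s) drawn
Segments drawn: 1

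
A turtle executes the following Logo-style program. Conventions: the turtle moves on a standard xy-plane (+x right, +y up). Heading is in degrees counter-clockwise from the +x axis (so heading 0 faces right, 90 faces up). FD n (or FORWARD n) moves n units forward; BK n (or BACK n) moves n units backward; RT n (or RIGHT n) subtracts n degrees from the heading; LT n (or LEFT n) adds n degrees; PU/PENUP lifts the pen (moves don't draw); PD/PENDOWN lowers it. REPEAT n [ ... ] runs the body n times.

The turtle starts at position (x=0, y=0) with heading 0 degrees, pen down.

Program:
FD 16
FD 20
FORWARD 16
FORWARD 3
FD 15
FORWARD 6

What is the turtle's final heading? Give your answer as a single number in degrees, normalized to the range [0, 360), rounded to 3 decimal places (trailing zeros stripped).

Answer: 0

Derivation:
Executing turtle program step by step:
Start: pos=(0,0), heading=0, pen down
FD 16: (0,0) -> (16,0) [heading=0, draw]
FD 20: (16,0) -> (36,0) [heading=0, draw]
FD 16: (36,0) -> (52,0) [heading=0, draw]
FD 3: (52,0) -> (55,0) [heading=0, draw]
FD 15: (55,0) -> (70,0) [heading=0, draw]
FD 6: (70,0) -> (76,0) [heading=0, draw]
Final: pos=(76,0), heading=0, 6 segment(s) drawn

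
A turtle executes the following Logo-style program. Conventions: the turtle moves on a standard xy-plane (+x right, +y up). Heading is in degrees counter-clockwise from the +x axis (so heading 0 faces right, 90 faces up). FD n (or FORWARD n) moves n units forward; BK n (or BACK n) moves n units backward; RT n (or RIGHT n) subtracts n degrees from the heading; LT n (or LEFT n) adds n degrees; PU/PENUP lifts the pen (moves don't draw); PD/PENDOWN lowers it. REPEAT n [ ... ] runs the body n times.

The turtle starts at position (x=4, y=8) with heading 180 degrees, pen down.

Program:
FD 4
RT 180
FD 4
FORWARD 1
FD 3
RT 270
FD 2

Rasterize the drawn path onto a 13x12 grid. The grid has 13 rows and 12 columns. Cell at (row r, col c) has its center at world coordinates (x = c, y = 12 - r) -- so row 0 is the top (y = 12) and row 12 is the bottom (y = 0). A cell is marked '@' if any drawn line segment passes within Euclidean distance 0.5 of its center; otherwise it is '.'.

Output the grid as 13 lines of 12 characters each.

Segment 0: (4,8) -> (0,8)
Segment 1: (0,8) -> (4,8)
Segment 2: (4,8) -> (5,8)
Segment 3: (5,8) -> (8,8)
Segment 4: (8,8) -> (8,10)

Answer: ............
............
........@...
........@...
@@@@@@@@@...
............
............
............
............
............
............
............
............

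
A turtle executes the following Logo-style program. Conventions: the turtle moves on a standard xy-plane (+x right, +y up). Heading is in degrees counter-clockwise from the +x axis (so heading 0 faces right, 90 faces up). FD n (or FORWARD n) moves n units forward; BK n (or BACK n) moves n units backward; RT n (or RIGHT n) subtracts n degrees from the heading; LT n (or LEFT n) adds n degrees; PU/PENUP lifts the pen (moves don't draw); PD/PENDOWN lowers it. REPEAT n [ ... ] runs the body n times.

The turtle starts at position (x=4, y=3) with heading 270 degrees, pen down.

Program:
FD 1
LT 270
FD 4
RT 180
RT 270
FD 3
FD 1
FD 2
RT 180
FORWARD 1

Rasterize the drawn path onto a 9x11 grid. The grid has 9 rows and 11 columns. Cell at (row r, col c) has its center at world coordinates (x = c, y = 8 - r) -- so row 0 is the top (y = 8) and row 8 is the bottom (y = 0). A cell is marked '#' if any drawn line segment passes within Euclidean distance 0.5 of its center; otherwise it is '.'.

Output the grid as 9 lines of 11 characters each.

Answer: #..........
#..........
#..........
#..........
#..........
#...#......
#####......
...........
...........

Derivation:
Segment 0: (4,3) -> (4,2)
Segment 1: (4,2) -> (0,2)
Segment 2: (0,2) -> (0,5)
Segment 3: (0,5) -> (0,6)
Segment 4: (0,6) -> (0,8)
Segment 5: (0,8) -> (0,7)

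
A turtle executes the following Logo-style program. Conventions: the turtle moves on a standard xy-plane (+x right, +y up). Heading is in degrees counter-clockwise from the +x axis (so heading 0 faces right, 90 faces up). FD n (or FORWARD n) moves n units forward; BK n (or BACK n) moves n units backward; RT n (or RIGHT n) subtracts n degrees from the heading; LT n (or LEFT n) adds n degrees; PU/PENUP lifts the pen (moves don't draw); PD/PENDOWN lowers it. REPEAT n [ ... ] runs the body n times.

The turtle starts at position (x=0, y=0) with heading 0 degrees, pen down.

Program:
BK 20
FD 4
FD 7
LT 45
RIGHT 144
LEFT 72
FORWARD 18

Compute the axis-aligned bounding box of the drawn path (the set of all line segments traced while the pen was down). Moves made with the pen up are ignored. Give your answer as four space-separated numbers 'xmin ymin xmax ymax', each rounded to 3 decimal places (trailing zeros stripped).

Executing turtle program step by step:
Start: pos=(0,0), heading=0, pen down
BK 20: (0,0) -> (-20,0) [heading=0, draw]
FD 4: (-20,0) -> (-16,0) [heading=0, draw]
FD 7: (-16,0) -> (-9,0) [heading=0, draw]
LT 45: heading 0 -> 45
RT 144: heading 45 -> 261
LT 72: heading 261 -> 333
FD 18: (-9,0) -> (7.038,-8.172) [heading=333, draw]
Final: pos=(7.038,-8.172), heading=333, 4 segment(s) drawn

Segment endpoints: x in {-20, -16, -9, 0, 7.038}, y in {-8.172, 0}
xmin=-20, ymin=-8.172, xmax=7.038, ymax=0

Answer: -20 -8.172 7.038 0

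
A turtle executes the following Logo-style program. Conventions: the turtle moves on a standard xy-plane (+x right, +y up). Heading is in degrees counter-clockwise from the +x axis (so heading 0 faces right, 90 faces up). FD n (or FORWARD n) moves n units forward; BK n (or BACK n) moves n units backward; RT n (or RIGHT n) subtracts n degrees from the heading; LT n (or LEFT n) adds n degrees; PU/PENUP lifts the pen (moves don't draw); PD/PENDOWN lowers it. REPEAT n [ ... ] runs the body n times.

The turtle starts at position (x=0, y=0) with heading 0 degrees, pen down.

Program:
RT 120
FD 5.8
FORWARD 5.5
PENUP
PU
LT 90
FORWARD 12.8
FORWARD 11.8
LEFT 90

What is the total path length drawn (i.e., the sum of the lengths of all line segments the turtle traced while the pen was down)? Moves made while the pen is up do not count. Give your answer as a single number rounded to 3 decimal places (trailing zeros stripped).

Executing turtle program step by step:
Start: pos=(0,0), heading=0, pen down
RT 120: heading 0 -> 240
FD 5.8: (0,0) -> (-2.9,-5.023) [heading=240, draw]
FD 5.5: (-2.9,-5.023) -> (-5.65,-9.786) [heading=240, draw]
PU: pen up
PU: pen up
LT 90: heading 240 -> 330
FD 12.8: (-5.65,-9.786) -> (5.435,-16.186) [heading=330, move]
FD 11.8: (5.435,-16.186) -> (15.654,-22.086) [heading=330, move]
LT 90: heading 330 -> 60
Final: pos=(15.654,-22.086), heading=60, 2 segment(s) drawn

Segment lengths:
  seg 1: (0,0) -> (-2.9,-5.023), length = 5.8
  seg 2: (-2.9,-5.023) -> (-5.65,-9.786), length = 5.5
Total = 11.3

Answer: 11.3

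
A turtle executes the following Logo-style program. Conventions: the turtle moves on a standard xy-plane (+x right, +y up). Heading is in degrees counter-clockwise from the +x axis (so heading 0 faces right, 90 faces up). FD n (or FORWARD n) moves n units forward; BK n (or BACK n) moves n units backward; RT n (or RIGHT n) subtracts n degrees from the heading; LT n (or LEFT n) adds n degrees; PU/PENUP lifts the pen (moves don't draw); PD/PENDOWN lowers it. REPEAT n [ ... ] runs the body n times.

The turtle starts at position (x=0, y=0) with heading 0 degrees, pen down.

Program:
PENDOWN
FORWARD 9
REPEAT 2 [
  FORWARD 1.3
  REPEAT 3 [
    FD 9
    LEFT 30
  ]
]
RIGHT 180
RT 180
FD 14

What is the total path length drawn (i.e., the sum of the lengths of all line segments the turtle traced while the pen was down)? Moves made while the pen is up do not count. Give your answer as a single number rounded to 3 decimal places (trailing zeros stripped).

Executing turtle program step by step:
Start: pos=(0,0), heading=0, pen down
PD: pen down
FD 9: (0,0) -> (9,0) [heading=0, draw]
REPEAT 2 [
  -- iteration 1/2 --
  FD 1.3: (9,0) -> (10.3,0) [heading=0, draw]
  REPEAT 3 [
    -- iteration 1/3 --
    FD 9: (10.3,0) -> (19.3,0) [heading=0, draw]
    LT 30: heading 0 -> 30
    -- iteration 2/3 --
    FD 9: (19.3,0) -> (27.094,4.5) [heading=30, draw]
    LT 30: heading 30 -> 60
    -- iteration 3/3 --
    FD 9: (27.094,4.5) -> (31.594,12.294) [heading=60, draw]
    LT 30: heading 60 -> 90
  ]
  -- iteration 2/2 --
  FD 1.3: (31.594,12.294) -> (31.594,13.594) [heading=90, draw]
  REPEAT 3 [
    -- iteration 1/3 --
    FD 9: (31.594,13.594) -> (31.594,22.594) [heading=90, draw]
    LT 30: heading 90 -> 120
    -- iteration 2/3 --
    FD 9: (31.594,22.594) -> (27.094,30.388) [heading=120, draw]
    LT 30: heading 120 -> 150
    -- iteration 3/3 --
    FD 9: (27.094,30.388) -> (19.3,34.888) [heading=150, draw]
    LT 30: heading 150 -> 180
  ]
]
RT 180: heading 180 -> 0
RT 180: heading 0 -> 180
FD 14: (19.3,34.888) -> (5.3,34.888) [heading=180, draw]
Final: pos=(5.3,34.888), heading=180, 10 segment(s) drawn

Segment lengths:
  seg 1: (0,0) -> (9,0), length = 9
  seg 2: (9,0) -> (10.3,0), length = 1.3
  seg 3: (10.3,0) -> (19.3,0), length = 9
  seg 4: (19.3,0) -> (27.094,4.5), length = 9
  seg 5: (27.094,4.5) -> (31.594,12.294), length = 9
  seg 6: (31.594,12.294) -> (31.594,13.594), length = 1.3
  seg 7: (31.594,13.594) -> (31.594,22.594), length = 9
  seg 8: (31.594,22.594) -> (27.094,30.388), length = 9
  seg 9: (27.094,30.388) -> (19.3,34.888), length = 9
  seg 10: (19.3,34.888) -> (5.3,34.888), length = 14
Total = 79.6

Answer: 79.6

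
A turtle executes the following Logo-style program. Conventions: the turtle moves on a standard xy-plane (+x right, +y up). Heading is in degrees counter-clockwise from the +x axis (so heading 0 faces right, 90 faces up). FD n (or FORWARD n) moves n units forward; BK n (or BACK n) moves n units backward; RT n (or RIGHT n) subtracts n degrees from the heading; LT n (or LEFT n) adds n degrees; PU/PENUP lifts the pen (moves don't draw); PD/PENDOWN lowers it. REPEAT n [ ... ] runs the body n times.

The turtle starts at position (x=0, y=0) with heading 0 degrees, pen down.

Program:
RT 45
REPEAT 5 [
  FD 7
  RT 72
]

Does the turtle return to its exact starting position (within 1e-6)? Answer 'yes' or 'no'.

Executing turtle program step by step:
Start: pos=(0,0), heading=0, pen down
RT 45: heading 0 -> 315
REPEAT 5 [
  -- iteration 1/5 --
  FD 7: (0,0) -> (4.95,-4.95) [heading=315, draw]
  RT 72: heading 315 -> 243
  -- iteration 2/5 --
  FD 7: (4.95,-4.95) -> (1.772,-11.187) [heading=243, draw]
  RT 72: heading 243 -> 171
  -- iteration 3/5 --
  FD 7: (1.772,-11.187) -> (-5.142,-10.092) [heading=171, draw]
  RT 72: heading 171 -> 99
  -- iteration 4/5 --
  FD 7: (-5.142,-10.092) -> (-6.237,-3.178) [heading=99, draw]
  RT 72: heading 99 -> 27
  -- iteration 5/5 --
  FD 7: (-6.237,-3.178) -> (0,0) [heading=27, draw]
  RT 72: heading 27 -> 315
]
Final: pos=(0,0), heading=315, 5 segment(s) drawn

Start position: (0, 0)
Final position: (0, 0)
Distance = 0; < 1e-6 -> CLOSED

Answer: yes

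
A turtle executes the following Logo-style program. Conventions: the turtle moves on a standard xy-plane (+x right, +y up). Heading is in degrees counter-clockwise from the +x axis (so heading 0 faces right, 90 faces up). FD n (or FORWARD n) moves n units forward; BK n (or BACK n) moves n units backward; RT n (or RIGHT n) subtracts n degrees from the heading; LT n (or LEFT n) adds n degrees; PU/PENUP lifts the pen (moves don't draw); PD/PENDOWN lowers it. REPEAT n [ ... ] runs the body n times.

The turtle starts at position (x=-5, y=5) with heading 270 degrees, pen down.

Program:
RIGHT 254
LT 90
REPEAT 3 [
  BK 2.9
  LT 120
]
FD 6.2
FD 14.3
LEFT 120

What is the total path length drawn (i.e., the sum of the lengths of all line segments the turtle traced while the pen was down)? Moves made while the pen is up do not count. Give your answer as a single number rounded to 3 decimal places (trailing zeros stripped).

Answer: 29.2

Derivation:
Executing turtle program step by step:
Start: pos=(-5,5), heading=270, pen down
RT 254: heading 270 -> 16
LT 90: heading 16 -> 106
REPEAT 3 [
  -- iteration 1/3 --
  BK 2.9: (-5,5) -> (-4.201,2.212) [heading=106, draw]
  LT 120: heading 106 -> 226
  -- iteration 2/3 --
  BK 2.9: (-4.201,2.212) -> (-2.186,4.298) [heading=226, draw]
  LT 120: heading 226 -> 346
  -- iteration 3/3 --
  BK 2.9: (-2.186,4.298) -> (-5,5) [heading=346, draw]
  LT 120: heading 346 -> 106
]
FD 6.2: (-5,5) -> (-6.709,10.96) [heading=106, draw]
FD 14.3: (-6.709,10.96) -> (-10.651,24.706) [heading=106, draw]
LT 120: heading 106 -> 226
Final: pos=(-10.651,24.706), heading=226, 5 segment(s) drawn

Segment lengths:
  seg 1: (-5,5) -> (-4.201,2.212), length = 2.9
  seg 2: (-4.201,2.212) -> (-2.186,4.298), length = 2.9
  seg 3: (-2.186,4.298) -> (-5,5), length = 2.9
  seg 4: (-5,5) -> (-6.709,10.96), length = 6.2
  seg 5: (-6.709,10.96) -> (-10.651,24.706), length = 14.3
Total = 29.2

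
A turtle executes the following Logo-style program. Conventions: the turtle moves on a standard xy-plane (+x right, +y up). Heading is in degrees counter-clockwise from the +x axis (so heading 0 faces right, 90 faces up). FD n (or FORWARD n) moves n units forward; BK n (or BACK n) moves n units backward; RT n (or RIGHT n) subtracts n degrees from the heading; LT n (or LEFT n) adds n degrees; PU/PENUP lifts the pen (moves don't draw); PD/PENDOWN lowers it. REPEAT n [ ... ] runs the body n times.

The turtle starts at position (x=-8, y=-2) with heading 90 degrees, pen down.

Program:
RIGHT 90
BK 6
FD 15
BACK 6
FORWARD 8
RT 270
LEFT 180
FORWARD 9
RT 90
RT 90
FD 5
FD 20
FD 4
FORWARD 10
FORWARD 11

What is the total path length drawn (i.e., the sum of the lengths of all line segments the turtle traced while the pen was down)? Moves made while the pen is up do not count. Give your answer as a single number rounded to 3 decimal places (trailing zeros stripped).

Executing turtle program step by step:
Start: pos=(-8,-2), heading=90, pen down
RT 90: heading 90 -> 0
BK 6: (-8,-2) -> (-14,-2) [heading=0, draw]
FD 15: (-14,-2) -> (1,-2) [heading=0, draw]
BK 6: (1,-2) -> (-5,-2) [heading=0, draw]
FD 8: (-5,-2) -> (3,-2) [heading=0, draw]
RT 270: heading 0 -> 90
LT 180: heading 90 -> 270
FD 9: (3,-2) -> (3,-11) [heading=270, draw]
RT 90: heading 270 -> 180
RT 90: heading 180 -> 90
FD 5: (3,-11) -> (3,-6) [heading=90, draw]
FD 20: (3,-6) -> (3,14) [heading=90, draw]
FD 4: (3,14) -> (3,18) [heading=90, draw]
FD 10: (3,18) -> (3,28) [heading=90, draw]
FD 11: (3,28) -> (3,39) [heading=90, draw]
Final: pos=(3,39), heading=90, 10 segment(s) drawn

Segment lengths:
  seg 1: (-8,-2) -> (-14,-2), length = 6
  seg 2: (-14,-2) -> (1,-2), length = 15
  seg 3: (1,-2) -> (-5,-2), length = 6
  seg 4: (-5,-2) -> (3,-2), length = 8
  seg 5: (3,-2) -> (3,-11), length = 9
  seg 6: (3,-11) -> (3,-6), length = 5
  seg 7: (3,-6) -> (3,14), length = 20
  seg 8: (3,14) -> (3,18), length = 4
  seg 9: (3,18) -> (3,28), length = 10
  seg 10: (3,28) -> (3,39), length = 11
Total = 94

Answer: 94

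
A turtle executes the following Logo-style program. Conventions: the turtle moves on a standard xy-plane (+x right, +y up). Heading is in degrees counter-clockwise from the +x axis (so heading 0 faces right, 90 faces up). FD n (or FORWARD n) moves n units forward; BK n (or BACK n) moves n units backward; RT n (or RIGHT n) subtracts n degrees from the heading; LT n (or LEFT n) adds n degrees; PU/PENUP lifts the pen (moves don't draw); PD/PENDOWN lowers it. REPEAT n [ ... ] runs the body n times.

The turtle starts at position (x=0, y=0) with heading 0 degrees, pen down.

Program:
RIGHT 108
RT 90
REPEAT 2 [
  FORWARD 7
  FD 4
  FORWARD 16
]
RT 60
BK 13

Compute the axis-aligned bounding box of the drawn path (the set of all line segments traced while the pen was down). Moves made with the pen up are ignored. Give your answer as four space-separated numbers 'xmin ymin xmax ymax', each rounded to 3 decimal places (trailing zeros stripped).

Executing turtle program step by step:
Start: pos=(0,0), heading=0, pen down
RT 108: heading 0 -> 252
RT 90: heading 252 -> 162
REPEAT 2 [
  -- iteration 1/2 --
  FD 7: (0,0) -> (-6.657,2.163) [heading=162, draw]
  FD 4: (-6.657,2.163) -> (-10.462,3.399) [heading=162, draw]
  FD 16: (-10.462,3.399) -> (-25.679,8.343) [heading=162, draw]
  -- iteration 2/2 --
  FD 7: (-25.679,8.343) -> (-32.336,10.507) [heading=162, draw]
  FD 4: (-32.336,10.507) -> (-36.14,11.743) [heading=162, draw]
  FD 16: (-36.14,11.743) -> (-51.357,16.687) [heading=162, draw]
]
RT 60: heading 162 -> 102
BK 13: (-51.357,16.687) -> (-48.654,3.971) [heading=102, draw]
Final: pos=(-48.654,3.971), heading=102, 7 segment(s) drawn

Segment endpoints: x in {-51.357, -48.654, -36.14, -32.336, -25.679, -10.462, -6.657, 0}, y in {0, 2.163, 3.399, 3.971, 8.343, 10.507, 11.743, 16.687}
xmin=-51.357, ymin=0, xmax=0, ymax=16.687

Answer: -51.357 0 0 16.687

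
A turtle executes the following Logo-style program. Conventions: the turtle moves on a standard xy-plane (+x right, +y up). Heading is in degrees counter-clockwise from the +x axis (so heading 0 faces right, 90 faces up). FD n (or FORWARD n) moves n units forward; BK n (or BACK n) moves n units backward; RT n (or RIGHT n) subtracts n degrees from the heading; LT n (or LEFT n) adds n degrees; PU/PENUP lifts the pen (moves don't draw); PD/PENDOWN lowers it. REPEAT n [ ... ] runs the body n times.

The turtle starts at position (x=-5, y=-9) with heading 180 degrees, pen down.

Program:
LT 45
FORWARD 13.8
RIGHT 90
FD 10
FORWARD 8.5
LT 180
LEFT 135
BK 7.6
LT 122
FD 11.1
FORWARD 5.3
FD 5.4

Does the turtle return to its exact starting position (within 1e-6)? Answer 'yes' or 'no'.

Executing turtle program step by step:
Start: pos=(-5,-9), heading=180, pen down
LT 45: heading 180 -> 225
FD 13.8: (-5,-9) -> (-14.758,-18.758) [heading=225, draw]
RT 90: heading 225 -> 135
FD 10: (-14.758,-18.758) -> (-21.829,-11.687) [heading=135, draw]
FD 8.5: (-21.829,-11.687) -> (-27.84,-5.677) [heading=135, draw]
LT 180: heading 135 -> 315
LT 135: heading 315 -> 90
BK 7.6: (-27.84,-5.677) -> (-27.84,-13.277) [heading=90, draw]
LT 122: heading 90 -> 212
FD 11.1: (-27.84,-13.277) -> (-37.253,-19.159) [heading=212, draw]
FD 5.3: (-37.253,-19.159) -> (-41.748,-21.967) [heading=212, draw]
FD 5.4: (-41.748,-21.967) -> (-46.327,-24.829) [heading=212, draw]
Final: pos=(-46.327,-24.829), heading=212, 7 segment(s) drawn

Start position: (-5, -9)
Final position: (-46.327, -24.829)
Distance = 44.255; >= 1e-6 -> NOT closed

Answer: no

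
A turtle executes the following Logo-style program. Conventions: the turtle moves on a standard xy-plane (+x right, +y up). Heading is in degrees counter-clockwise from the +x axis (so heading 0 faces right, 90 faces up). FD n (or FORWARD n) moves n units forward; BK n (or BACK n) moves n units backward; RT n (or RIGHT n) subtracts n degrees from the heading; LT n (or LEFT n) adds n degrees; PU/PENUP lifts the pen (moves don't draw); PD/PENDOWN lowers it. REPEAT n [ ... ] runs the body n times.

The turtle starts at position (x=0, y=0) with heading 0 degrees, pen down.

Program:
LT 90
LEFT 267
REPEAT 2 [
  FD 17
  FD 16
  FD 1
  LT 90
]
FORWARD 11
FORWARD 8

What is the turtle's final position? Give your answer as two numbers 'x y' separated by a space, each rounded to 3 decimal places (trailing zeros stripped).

Answer: 16.759 33.168

Derivation:
Executing turtle program step by step:
Start: pos=(0,0), heading=0, pen down
LT 90: heading 0 -> 90
LT 267: heading 90 -> 357
REPEAT 2 [
  -- iteration 1/2 --
  FD 17: (0,0) -> (16.977,-0.89) [heading=357, draw]
  FD 16: (16.977,-0.89) -> (32.955,-1.727) [heading=357, draw]
  FD 1: (32.955,-1.727) -> (33.953,-1.779) [heading=357, draw]
  LT 90: heading 357 -> 87
  -- iteration 2/2 --
  FD 17: (33.953,-1.779) -> (34.843,15.197) [heading=87, draw]
  FD 16: (34.843,15.197) -> (35.68,31.175) [heading=87, draw]
  FD 1: (35.68,31.175) -> (35.733,32.174) [heading=87, draw]
  LT 90: heading 87 -> 177
]
FD 11: (35.733,32.174) -> (24.748,32.75) [heading=177, draw]
FD 8: (24.748,32.75) -> (16.759,33.168) [heading=177, draw]
Final: pos=(16.759,33.168), heading=177, 8 segment(s) drawn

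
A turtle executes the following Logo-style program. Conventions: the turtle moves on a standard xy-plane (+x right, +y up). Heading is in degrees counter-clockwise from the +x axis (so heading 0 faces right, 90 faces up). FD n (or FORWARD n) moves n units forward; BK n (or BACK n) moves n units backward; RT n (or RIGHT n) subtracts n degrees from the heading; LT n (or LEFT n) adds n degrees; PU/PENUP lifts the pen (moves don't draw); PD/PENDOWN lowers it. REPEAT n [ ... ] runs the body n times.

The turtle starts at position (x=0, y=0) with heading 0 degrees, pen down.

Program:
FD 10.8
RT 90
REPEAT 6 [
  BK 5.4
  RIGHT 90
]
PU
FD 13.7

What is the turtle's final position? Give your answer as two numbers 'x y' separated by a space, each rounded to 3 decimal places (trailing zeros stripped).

Executing turtle program step by step:
Start: pos=(0,0), heading=0, pen down
FD 10.8: (0,0) -> (10.8,0) [heading=0, draw]
RT 90: heading 0 -> 270
REPEAT 6 [
  -- iteration 1/6 --
  BK 5.4: (10.8,0) -> (10.8,5.4) [heading=270, draw]
  RT 90: heading 270 -> 180
  -- iteration 2/6 --
  BK 5.4: (10.8,5.4) -> (16.2,5.4) [heading=180, draw]
  RT 90: heading 180 -> 90
  -- iteration 3/6 --
  BK 5.4: (16.2,5.4) -> (16.2,0) [heading=90, draw]
  RT 90: heading 90 -> 0
  -- iteration 4/6 --
  BK 5.4: (16.2,0) -> (10.8,0) [heading=0, draw]
  RT 90: heading 0 -> 270
  -- iteration 5/6 --
  BK 5.4: (10.8,0) -> (10.8,5.4) [heading=270, draw]
  RT 90: heading 270 -> 180
  -- iteration 6/6 --
  BK 5.4: (10.8,5.4) -> (16.2,5.4) [heading=180, draw]
  RT 90: heading 180 -> 90
]
PU: pen up
FD 13.7: (16.2,5.4) -> (16.2,19.1) [heading=90, move]
Final: pos=(16.2,19.1), heading=90, 7 segment(s) drawn

Answer: 16.2 19.1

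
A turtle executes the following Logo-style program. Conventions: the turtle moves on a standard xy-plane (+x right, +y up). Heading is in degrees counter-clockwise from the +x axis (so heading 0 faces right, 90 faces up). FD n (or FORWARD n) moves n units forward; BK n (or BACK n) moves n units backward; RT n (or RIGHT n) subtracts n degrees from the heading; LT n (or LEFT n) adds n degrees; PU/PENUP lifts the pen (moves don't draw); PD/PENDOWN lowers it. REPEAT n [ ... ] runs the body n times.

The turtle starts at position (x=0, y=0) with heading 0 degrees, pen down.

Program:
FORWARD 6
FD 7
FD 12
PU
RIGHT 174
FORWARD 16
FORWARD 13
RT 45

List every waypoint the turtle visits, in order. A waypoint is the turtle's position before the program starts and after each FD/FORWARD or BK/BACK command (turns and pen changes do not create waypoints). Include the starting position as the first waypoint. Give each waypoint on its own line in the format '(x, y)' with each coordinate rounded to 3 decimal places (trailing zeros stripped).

Answer: (0, 0)
(6, 0)
(13, 0)
(25, 0)
(9.088, -1.672)
(-3.841, -3.031)

Derivation:
Executing turtle program step by step:
Start: pos=(0,0), heading=0, pen down
FD 6: (0,0) -> (6,0) [heading=0, draw]
FD 7: (6,0) -> (13,0) [heading=0, draw]
FD 12: (13,0) -> (25,0) [heading=0, draw]
PU: pen up
RT 174: heading 0 -> 186
FD 16: (25,0) -> (9.088,-1.672) [heading=186, move]
FD 13: (9.088,-1.672) -> (-3.841,-3.031) [heading=186, move]
RT 45: heading 186 -> 141
Final: pos=(-3.841,-3.031), heading=141, 3 segment(s) drawn
Waypoints (6 total):
(0, 0)
(6, 0)
(13, 0)
(25, 0)
(9.088, -1.672)
(-3.841, -3.031)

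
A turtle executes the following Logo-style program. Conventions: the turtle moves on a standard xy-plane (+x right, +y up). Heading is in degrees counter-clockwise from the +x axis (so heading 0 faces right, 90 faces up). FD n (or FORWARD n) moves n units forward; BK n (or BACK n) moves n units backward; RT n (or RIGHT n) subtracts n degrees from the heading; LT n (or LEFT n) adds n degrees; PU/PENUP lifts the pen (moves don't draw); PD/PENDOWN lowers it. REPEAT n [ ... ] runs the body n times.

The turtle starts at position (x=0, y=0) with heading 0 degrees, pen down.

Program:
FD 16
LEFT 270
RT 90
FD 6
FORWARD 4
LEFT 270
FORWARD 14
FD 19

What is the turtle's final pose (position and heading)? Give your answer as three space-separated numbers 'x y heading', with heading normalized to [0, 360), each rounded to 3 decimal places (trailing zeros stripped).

Executing turtle program step by step:
Start: pos=(0,0), heading=0, pen down
FD 16: (0,0) -> (16,0) [heading=0, draw]
LT 270: heading 0 -> 270
RT 90: heading 270 -> 180
FD 6: (16,0) -> (10,0) [heading=180, draw]
FD 4: (10,0) -> (6,0) [heading=180, draw]
LT 270: heading 180 -> 90
FD 14: (6,0) -> (6,14) [heading=90, draw]
FD 19: (6,14) -> (6,33) [heading=90, draw]
Final: pos=(6,33), heading=90, 5 segment(s) drawn

Answer: 6 33 90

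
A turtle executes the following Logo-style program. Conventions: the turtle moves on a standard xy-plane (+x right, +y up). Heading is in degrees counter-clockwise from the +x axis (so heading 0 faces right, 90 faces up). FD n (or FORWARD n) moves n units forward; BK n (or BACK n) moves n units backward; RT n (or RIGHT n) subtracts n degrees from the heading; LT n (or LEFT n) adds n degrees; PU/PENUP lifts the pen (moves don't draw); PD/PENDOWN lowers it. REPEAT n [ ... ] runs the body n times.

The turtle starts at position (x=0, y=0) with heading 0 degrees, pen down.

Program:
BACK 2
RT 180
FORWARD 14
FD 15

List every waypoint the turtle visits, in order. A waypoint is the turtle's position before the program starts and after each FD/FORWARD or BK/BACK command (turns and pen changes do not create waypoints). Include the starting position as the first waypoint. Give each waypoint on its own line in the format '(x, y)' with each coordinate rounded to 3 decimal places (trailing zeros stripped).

Answer: (0, 0)
(-2, 0)
(-16, 0)
(-31, 0)

Derivation:
Executing turtle program step by step:
Start: pos=(0,0), heading=0, pen down
BK 2: (0,0) -> (-2,0) [heading=0, draw]
RT 180: heading 0 -> 180
FD 14: (-2,0) -> (-16,0) [heading=180, draw]
FD 15: (-16,0) -> (-31,0) [heading=180, draw]
Final: pos=(-31,0), heading=180, 3 segment(s) drawn
Waypoints (4 total):
(0, 0)
(-2, 0)
(-16, 0)
(-31, 0)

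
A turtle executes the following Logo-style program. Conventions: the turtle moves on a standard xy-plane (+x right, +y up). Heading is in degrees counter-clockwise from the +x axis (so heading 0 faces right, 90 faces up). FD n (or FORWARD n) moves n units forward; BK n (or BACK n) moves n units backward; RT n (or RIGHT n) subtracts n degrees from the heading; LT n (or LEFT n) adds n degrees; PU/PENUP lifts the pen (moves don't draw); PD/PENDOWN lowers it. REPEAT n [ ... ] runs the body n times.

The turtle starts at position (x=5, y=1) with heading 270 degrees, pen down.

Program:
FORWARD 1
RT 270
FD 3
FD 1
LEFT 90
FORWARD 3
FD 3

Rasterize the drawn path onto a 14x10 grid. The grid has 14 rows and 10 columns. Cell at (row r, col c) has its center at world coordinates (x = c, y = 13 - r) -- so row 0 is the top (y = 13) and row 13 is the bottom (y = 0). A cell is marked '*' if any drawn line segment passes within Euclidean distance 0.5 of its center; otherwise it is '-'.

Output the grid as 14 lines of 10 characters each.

Answer: ----------
----------
----------
----------
----------
----------
----------
---------*
---------*
---------*
---------*
---------*
-----*---*
-----*****

Derivation:
Segment 0: (5,1) -> (5,0)
Segment 1: (5,0) -> (8,0)
Segment 2: (8,0) -> (9,0)
Segment 3: (9,0) -> (9,3)
Segment 4: (9,3) -> (9,6)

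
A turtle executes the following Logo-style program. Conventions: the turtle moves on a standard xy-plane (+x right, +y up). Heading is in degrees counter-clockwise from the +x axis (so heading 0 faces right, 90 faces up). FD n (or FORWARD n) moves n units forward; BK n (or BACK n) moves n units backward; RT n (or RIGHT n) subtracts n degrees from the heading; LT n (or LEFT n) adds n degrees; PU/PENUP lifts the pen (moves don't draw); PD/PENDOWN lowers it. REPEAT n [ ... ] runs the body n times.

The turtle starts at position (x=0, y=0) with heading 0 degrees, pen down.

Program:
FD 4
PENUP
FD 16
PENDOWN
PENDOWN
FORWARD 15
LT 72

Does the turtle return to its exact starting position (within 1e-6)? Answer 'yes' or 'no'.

Executing turtle program step by step:
Start: pos=(0,0), heading=0, pen down
FD 4: (0,0) -> (4,0) [heading=0, draw]
PU: pen up
FD 16: (4,0) -> (20,0) [heading=0, move]
PD: pen down
PD: pen down
FD 15: (20,0) -> (35,0) [heading=0, draw]
LT 72: heading 0 -> 72
Final: pos=(35,0), heading=72, 2 segment(s) drawn

Start position: (0, 0)
Final position: (35, 0)
Distance = 35; >= 1e-6 -> NOT closed

Answer: no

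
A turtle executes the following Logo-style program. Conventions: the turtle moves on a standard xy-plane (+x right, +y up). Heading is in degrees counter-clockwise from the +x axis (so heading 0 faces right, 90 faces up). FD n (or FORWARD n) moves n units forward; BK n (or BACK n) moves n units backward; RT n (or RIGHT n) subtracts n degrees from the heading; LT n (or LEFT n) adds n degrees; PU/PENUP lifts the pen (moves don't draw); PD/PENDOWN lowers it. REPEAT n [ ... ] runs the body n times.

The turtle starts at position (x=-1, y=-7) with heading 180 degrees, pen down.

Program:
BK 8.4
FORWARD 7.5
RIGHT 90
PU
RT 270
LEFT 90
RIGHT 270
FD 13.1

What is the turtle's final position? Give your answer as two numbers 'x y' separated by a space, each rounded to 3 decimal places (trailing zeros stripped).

Answer: 13 -7

Derivation:
Executing turtle program step by step:
Start: pos=(-1,-7), heading=180, pen down
BK 8.4: (-1,-7) -> (7.4,-7) [heading=180, draw]
FD 7.5: (7.4,-7) -> (-0.1,-7) [heading=180, draw]
RT 90: heading 180 -> 90
PU: pen up
RT 270: heading 90 -> 180
LT 90: heading 180 -> 270
RT 270: heading 270 -> 0
FD 13.1: (-0.1,-7) -> (13,-7) [heading=0, move]
Final: pos=(13,-7), heading=0, 2 segment(s) drawn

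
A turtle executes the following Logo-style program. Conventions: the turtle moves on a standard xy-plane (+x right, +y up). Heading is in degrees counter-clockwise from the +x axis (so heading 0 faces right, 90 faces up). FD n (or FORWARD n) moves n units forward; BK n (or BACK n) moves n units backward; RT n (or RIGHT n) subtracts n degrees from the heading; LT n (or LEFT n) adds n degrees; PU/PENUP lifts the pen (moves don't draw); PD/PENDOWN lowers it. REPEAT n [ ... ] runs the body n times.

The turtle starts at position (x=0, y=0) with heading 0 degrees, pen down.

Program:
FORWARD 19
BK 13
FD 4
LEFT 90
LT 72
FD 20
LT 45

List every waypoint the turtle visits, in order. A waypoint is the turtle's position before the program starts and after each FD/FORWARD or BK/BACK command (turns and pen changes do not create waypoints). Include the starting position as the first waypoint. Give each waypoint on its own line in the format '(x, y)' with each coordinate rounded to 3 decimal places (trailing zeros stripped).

Answer: (0, 0)
(19, 0)
(6, 0)
(10, 0)
(-9.021, 6.18)

Derivation:
Executing turtle program step by step:
Start: pos=(0,0), heading=0, pen down
FD 19: (0,0) -> (19,0) [heading=0, draw]
BK 13: (19,0) -> (6,0) [heading=0, draw]
FD 4: (6,0) -> (10,0) [heading=0, draw]
LT 90: heading 0 -> 90
LT 72: heading 90 -> 162
FD 20: (10,0) -> (-9.021,6.18) [heading=162, draw]
LT 45: heading 162 -> 207
Final: pos=(-9.021,6.18), heading=207, 4 segment(s) drawn
Waypoints (5 total):
(0, 0)
(19, 0)
(6, 0)
(10, 0)
(-9.021, 6.18)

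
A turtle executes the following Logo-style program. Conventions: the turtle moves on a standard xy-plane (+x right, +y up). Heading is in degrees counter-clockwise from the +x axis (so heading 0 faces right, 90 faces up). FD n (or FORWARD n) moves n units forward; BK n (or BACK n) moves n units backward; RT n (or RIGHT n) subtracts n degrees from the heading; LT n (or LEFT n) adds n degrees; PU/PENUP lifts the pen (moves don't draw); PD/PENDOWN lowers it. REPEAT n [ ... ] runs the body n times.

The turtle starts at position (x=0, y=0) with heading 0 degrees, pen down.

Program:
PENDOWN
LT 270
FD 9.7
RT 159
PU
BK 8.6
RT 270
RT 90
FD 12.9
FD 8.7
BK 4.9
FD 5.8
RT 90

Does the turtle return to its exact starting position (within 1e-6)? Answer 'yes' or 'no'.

Answer: no

Derivation:
Executing turtle program step by step:
Start: pos=(0,0), heading=0, pen down
PD: pen down
LT 270: heading 0 -> 270
FD 9.7: (0,0) -> (0,-9.7) [heading=270, draw]
RT 159: heading 270 -> 111
PU: pen up
BK 8.6: (0,-9.7) -> (3.082,-17.729) [heading=111, move]
RT 270: heading 111 -> 201
RT 90: heading 201 -> 111
FD 12.9: (3.082,-17.729) -> (-1.541,-5.686) [heading=111, move]
FD 8.7: (-1.541,-5.686) -> (-4.659,2.437) [heading=111, move]
BK 4.9: (-4.659,2.437) -> (-2.903,-2.138) [heading=111, move]
FD 5.8: (-2.903,-2.138) -> (-4.981,3.277) [heading=111, move]
RT 90: heading 111 -> 21
Final: pos=(-4.981,3.277), heading=21, 1 segment(s) drawn

Start position: (0, 0)
Final position: (-4.981, 3.277)
Distance = 5.962; >= 1e-6 -> NOT closed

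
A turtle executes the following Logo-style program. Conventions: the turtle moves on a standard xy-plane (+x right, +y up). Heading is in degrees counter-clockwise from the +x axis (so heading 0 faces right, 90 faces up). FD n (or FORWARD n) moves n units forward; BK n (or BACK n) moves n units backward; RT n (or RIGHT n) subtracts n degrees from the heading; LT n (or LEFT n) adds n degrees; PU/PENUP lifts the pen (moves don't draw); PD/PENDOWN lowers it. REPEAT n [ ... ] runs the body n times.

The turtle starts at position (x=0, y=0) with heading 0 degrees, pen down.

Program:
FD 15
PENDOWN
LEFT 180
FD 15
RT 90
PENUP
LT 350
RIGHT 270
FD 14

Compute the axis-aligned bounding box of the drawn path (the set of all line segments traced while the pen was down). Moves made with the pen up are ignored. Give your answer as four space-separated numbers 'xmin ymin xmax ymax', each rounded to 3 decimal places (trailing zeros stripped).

Executing turtle program step by step:
Start: pos=(0,0), heading=0, pen down
FD 15: (0,0) -> (15,0) [heading=0, draw]
PD: pen down
LT 180: heading 0 -> 180
FD 15: (15,0) -> (0,0) [heading=180, draw]
RT 90: heading 180 -> 90
PU: pen up
LT 350: heading 90 -> 80
RT 270: heading 80 -> 170
FD 14: (0,0) -> (-13.787,2.431) [heading=170, move]
Final: pos=(-13.787,2.431), heading=170, 2 segment(s) drawn

Segment endpoints: x in {0, 15}, y in {0, 0}
xmin=0, ymin=0, xmax=15, ymax=0

Answer: 0 0 15 0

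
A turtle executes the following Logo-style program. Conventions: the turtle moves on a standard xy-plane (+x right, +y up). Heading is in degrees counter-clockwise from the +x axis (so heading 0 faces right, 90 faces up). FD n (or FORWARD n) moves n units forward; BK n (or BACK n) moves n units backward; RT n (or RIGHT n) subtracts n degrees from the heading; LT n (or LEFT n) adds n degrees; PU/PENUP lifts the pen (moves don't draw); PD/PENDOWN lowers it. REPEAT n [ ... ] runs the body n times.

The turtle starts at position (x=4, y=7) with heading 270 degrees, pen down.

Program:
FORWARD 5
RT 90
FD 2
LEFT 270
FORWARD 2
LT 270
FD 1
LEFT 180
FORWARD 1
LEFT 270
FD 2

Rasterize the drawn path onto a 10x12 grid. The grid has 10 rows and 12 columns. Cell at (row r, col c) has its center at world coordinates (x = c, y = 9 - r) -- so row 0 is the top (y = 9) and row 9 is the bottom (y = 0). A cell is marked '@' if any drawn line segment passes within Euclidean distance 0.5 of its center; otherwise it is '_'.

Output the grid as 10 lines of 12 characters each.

Answer: ____________
____________
____@_______
__@_@_______
__@_@_______
__@@@_______
__@_@_______
__@@@_______
____________
____________

Derivation:
Segment 0: (4,7) -> (4,2)
Segment 1: (4,2) -> (2,2)
Segment 2: (2,2) -> (2,4)
Segment 3: (2,4) -> (3,4)
Segment 4: (3,4) -> (2,4)
Segment 5: (2,4) -> (2,6)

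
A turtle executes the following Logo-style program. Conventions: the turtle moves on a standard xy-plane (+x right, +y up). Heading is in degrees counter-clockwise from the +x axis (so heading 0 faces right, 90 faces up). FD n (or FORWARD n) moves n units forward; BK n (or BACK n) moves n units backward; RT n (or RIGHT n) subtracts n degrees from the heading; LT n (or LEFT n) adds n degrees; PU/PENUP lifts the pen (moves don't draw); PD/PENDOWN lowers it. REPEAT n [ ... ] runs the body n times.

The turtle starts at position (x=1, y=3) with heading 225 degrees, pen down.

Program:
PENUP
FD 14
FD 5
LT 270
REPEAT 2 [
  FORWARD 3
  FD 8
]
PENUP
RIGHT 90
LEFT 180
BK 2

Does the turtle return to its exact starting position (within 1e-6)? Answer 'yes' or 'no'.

Executing turtle program step by step:
Start: pos=(1,3), heading=225, pen down
PU: pen up
FD 14: (1,3) -> (-8.899,-6.899) [heading=225, move]
FD 5: (-8.899,-6.899) -> (-12.435,-10.435) [heading=225, move]
LT 270: heading 225 -> 135
REPEAT 2 [
  -- iteration 1/2 --
  FD 3: (-12.435,-10.435) -> (-14.556,-8.314) [heading=135, move]
  FD 8: (-14.556,-8.314) -> (-20.213,-2.657) [heading=135, move]
  -- iteration 2/2 --
  FD 3: (-20.213,-2.657) -> (-22.335,-0.536) [heading=135, move]
  FD 8: (-22.335,-0.536) -> (-27.991,5.121) [heading=135, move]
]
PU: pen up
RT 90: heading 135 -> 45
LT 180: heading 45 -> 225
BK 2: (-27.991,5.121) -> (-26.577,6.536) [heading=225, move]
Final: pos=(-26.577,6.536), heading=225, 0 segment(s) drawn

Start position: (1, 3)
Final position: (-26.577, 6.536)
Distance = 27.803; >= 1e-6 -> NOT closed

Answer: no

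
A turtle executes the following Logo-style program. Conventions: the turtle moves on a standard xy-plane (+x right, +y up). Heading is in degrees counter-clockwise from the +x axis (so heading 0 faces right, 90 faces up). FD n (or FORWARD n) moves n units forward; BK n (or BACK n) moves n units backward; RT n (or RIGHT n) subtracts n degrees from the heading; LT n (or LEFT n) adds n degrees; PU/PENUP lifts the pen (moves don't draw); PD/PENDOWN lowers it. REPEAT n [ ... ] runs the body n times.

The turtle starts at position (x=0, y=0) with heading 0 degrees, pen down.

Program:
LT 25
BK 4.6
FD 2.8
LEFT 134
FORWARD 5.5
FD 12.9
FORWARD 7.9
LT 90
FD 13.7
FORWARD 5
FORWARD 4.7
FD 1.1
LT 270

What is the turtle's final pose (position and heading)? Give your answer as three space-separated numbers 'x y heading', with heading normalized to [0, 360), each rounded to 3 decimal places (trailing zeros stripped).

Executing turtle program step by step:
Start: pos=(0,0), heading=0, pen down
LT 25: heading 0 -> 25
BK 4.6: (0,0) -> (-4.169,-1.944) [heading=25, draw]
FD 2.8: (-4.169,-1.944) -> (-1.631,-0.761) [heading=25, draw]
LT 134: heading 25 -> 159
FD 5.5: (-1.631,-0.761) -> (-6.766,1.21) [heading=159, draw]
FD 12.9: (-6.766,1.21) -> (-18.809,5.833) [heading=159, draw]
FD 7.9: (-18.809,5.833) -> (-26.185,8.664) [heading=159, draw]
LT 90: heading 159 -> 249
FD 13.7: (-26.185,8.664) -> (-31.094,-4.126) [heading=249, draw]
FD 5: (-31.094,-4.126) -> (-32.886,-8.794) [heading=249, draw]
FD 4.7: (-32.886,-8.794) -> (-34.57,-13.181) [heading=249, draw]
FD 1.1: (-34.57,-13.181) -> (-34.965,-14.208) [heading=249, draw]
LT 270: heading 249 -> 159
Final: pos=(-34.965,-14.208), heading=159, 9 segment(s) drawn

Answer: -34.965 -14.208 159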